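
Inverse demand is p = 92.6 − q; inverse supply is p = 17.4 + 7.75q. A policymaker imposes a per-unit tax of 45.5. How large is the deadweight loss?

118.30

Competitive equilibrium: 92.6 − q = 17.4 + 7.75q → q* = 8.5943, p* = 84.0057.
With the tax, the buyer price exceeds the seller price by 45.5: (92.6 − q) − (17.4 + 7.75q) = 45.5 → q' = 3.3943.
Δq = 8.5943 − 3.3943 = 5.2; the wedge equals the tax, 45.5.
Welfare loss = ½ × 5.2 × 45.5 = 118.30.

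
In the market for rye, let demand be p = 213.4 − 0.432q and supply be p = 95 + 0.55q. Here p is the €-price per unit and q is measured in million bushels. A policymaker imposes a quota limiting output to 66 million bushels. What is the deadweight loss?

Competitive equilibrium: 213.4 − 0.432q = 95 + 0.55q → q* = 120.5703, p* = 161.3136.
At q = 66: demand price = 213.4 − 0.432·66 = 184.888; supply price = 95 + 0.55·66 = 131.3.
Δq = 120.5703 − 66 = 54.5703; wedge = 184.888 − 131.3 = 53.588.
Deadweight loss = ½ × 54.5703 × 53.588 = €1462.16 million.

€1462.16 million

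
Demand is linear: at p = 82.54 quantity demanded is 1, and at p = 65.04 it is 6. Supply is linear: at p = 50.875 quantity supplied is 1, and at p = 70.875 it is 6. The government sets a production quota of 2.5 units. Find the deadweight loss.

27.78

Demand slope = (65.04 − 82.54)/(6 − 1) = −3.5, so p = 86.04 − 3.5q.
Supply slope = (70.875 − 50.875)/(6 − 1) = 4, so p = 46.875 + 4q.
Competitive equilibrium: 86.04 − 3.5q = 46.875 + 4q → q* = 5.222, p* = 67.763.
At q = 2.5: demand price = 86.04 − 3.5·2.5 = 77.29; supply price = 46.875 + 4·2.5 = 56.875.
Δq = 5.222 − 2.5 = 2.722; wedge = 77.29 − 56.875 = 20.415.
Welfare loss = ½ × 2.722 × 20.415 = 27.78.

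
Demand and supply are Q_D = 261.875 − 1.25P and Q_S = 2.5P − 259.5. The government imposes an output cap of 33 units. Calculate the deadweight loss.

1820.50

In inverse form: demand P = 209.5 − 0.8Q, supply P = 103.8 + 0.4Q.
Competitive equilibrium: 209.5 − 0.8Q = 103.8 + 0.4Q → Q* = 88.0833, P* = 139.0333.
At Q = 33: demand price = 209.5 − 0.8·33 = 183.1; supply price = 103.8 + 0.4·33 = 117.
ΔQ = 88.0833 − 33 = 55.0833; wedge = 183.1 − 117 = 66.1.
The triangle = ½ × 55.0833 × 66.1 = 1820.50.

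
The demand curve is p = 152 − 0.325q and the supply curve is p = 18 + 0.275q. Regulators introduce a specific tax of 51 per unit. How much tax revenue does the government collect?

Competitive equilibrium: 152 − 0.325q = 18 + 0.275q → q* = 223.3333, p* = 79.4167.
With the tax, the buyer price exceeds the seller price by 51: (152 − 0.325q) − (18 + 0.275q) = 51 → q' = 138.3333.
Tax revenue = 51 × 138.3333 = 7055.

7055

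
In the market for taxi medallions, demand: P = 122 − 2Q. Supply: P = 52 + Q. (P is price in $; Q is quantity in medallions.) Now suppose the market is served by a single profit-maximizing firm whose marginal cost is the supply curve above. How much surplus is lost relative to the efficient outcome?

Competitive equilibrium: 122 − 2Q = 52 + Q → Q* = 23.3333, P* = 75.3333.
Marginal revenue: MR = 122 − 4Q. Set MR = MC: 122 − 4Q = 52 + Q → Q_m = 14.
Price P_m = 122 − 2·14 = 94; MC(Q_m) = 52 + 1·14 = 66.
Competitive Q* = 23.3333, so ΔQ = 9.3333; wedge = 94 − 66 = 28.
DWL = ½ × 9.3333 × 28 = $130.67.

$130.67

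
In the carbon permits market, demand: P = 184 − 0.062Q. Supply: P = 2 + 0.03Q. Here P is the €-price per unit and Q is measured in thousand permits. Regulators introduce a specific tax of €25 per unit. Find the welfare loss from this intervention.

Competitive equilibrium: 184 − 0.062Q = 2 + 0.03Q → Q* = 1978.2609, P* = 61.3478.
With the tax, the buyer price exceeds the seller price by 25: (184 − 0.062Q) − (2 + 0.03Q) = 25 → Q' = 1706.5217.
ΔQ = 1978.2609 − 1706.5217 = 271.7392; the wedge equals the tax, 25.
Deadweight loss = ½ × 271.7392 × 25 = €3396.74 thousand.

€3396.74 thousand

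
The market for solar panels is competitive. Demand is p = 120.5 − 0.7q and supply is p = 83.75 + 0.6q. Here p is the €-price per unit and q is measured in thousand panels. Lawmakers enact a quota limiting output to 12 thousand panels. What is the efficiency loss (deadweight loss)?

Competitive equilibrium: 120.5 − 0.7q = 83.75 + 0.6q → q* = 28.2692, p* = 100.7115.
At q = 12: demand price = 120.5 − 0.7·12 = 112.1; supply price = 83.75 + 0.6·12 = 90.95.
Δq = 28.2692 − 12 = 16.2692; wedge = 112.1 − 90.95 = 21.15.
DWL = ½ × 16.2692 × 21.15 = €172.05 thousand.

€172.05 thousand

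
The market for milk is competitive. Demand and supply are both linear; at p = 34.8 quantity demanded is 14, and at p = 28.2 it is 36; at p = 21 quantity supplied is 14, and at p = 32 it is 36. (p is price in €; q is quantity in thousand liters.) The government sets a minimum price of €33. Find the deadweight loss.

€50.625 thousand

Demand slope = (28.2 − 34.8)/(36 − 14) = −0.3, so p = 39 − 0.3q.
Supply slope = (32 − 21)/(36 − 14) = 0.5, so p = 14 + 0.5q.
Competitive equilibrium: 39 − 0.3q = 14 + 0.5q → q* = 31.25, p* = 29.625.
At the floor p = 33, quantity demanded = (39 − 33)/0.3 = 20.
Sellers' marginal cost at q' = 20: 14 + 0.5·20 = 24.
Δq = 31.25 − 20 = 11.25; wedge = 33 − 24 = 9.
DWL = ½ × 11.25 × 9 = €50.625 thousand.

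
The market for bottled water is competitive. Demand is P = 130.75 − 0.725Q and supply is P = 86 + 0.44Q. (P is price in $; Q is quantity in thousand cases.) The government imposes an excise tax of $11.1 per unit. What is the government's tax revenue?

$320.61 thousand

Competitive equilibrium: 130.75 − 0.725Q = 86 + 0.44Q → Q* = 38.412, P* = 102.9013.
With the tax, the buyer price exceeds the seller price by 11.1: (130.75 − 0.725Q) − (86 + 0.44Q) = 11.1 → Q' = 28.8841.
Tax revenue = 11.1 × 28.8841 = $320.61 thousand.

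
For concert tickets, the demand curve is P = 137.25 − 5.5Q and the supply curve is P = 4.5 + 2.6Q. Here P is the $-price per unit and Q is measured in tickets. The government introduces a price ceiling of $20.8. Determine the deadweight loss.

$414.75

Competitive equilibrium: 137.25 − 5.5Q = 4.5 + 2.6Q → Q* = 16.3889, P* = 47.1111.
At the ceiling P = 20.8, quantity supplied = (20.8 − 4.5)/2.6 = 6.2692.
Willingness to pay at Q' = 6.2692: 137.25 − 5.5·6.2692 = 102.7694.
ΔQ = 16.3889 − 6.2692 = 10.1197; wedge = 102.7694 − 20.8 = 81.9694.
DWL = ½ × 10.1197 × 81.9694 = $414.75.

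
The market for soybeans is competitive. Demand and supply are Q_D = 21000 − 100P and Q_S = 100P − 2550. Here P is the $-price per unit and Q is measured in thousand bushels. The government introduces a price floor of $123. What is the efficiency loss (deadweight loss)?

$2756.25 thousand

In inverse form: demand P = 210 − 0.01Q, supply P = 25.5 + 0.01Q.
Competitive equilibrium: 210 − 0.01Q = 25.5 + 0.01Q → Q* = 9225, P* = 117.75.
At the floor P = 123, quantity demanded = (210 − 123)/0.01 = 8700.
Sellers' marginal cost at Q' = 8700: 25.5 + 0.01·8700 = 112.5.
ΔQ = 9225 − 8700 = 525; wedge = 123 − 112.5 = 10.5.
The triangle = ½ × 525 × 10.5 = $2756.25 thousand.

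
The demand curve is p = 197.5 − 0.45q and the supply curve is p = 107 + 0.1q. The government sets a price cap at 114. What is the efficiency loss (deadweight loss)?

Competitive equilibrium: 197.5 − 0.45q = 107 + 0.1q → q* = 164.5455, p* = 123.4545.
At the ceiling p = 114, quantity supplied = (114 − 107)/0.1 = 70.
Willingness to pay at q' = 70: 197.5 − 0.45·70 = 166.
Δq = 164.5455 − 70 = 94.5455; wedge = 166 − 114 = 52.
Welfare loss = ½ × 94.5455 × 52 = 2458.18.

2458.18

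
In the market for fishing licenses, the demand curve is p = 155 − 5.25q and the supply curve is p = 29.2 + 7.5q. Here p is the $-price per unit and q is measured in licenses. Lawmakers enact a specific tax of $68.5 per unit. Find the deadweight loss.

$184.01

Competitive equilibrium: 155 − 5.25q = 29.2 + 7.5q → q* = 9.8667, p* = 103.2.
With the tax, the buyer price exceeds the seller price by 68.5: (155 − 5.25q) − (29.2 + 7.5q) = 68.5 → q' = 4.4941.
Δq = 9.8667 − 4.4941 = 5.3726; the wedge equals the tax, 68.5.
Welfare loss = ½ × 5.3726 × 68.5 = $184.01.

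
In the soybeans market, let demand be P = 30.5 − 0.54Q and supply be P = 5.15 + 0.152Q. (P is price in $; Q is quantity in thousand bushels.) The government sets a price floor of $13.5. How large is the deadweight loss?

$9.18 thousand

Competitive equilibrium: 30.5 − 0.54Q = 5.15 + 0.152Q → Q* = 36.6329, P* = 10.7182.
At the floor P = 13.5, quantity demanded = (30.5 − 13.5)/0.54 = 31.4815.
Sellers' marginal cost at Q' = 31.4815: 5.15 + 0.152·31.4815 = 9.9352.
ΔQ = 36.6329 − 31.4815 = 5.1514; wedge = 13.5 − 9.9352 = 3.5648.
Welfare loss = ½ × 5.1514 × 3.5648 = $9.18 thousand.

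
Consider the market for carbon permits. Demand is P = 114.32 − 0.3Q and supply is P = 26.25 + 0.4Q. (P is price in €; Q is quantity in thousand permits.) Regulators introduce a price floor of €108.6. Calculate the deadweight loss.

€3988.27 thousand

Competitive equilibrium: 114.32 − 0.3Q = 26.25 + 0.4Q → Q* = 125.8143, P* = 76.5757.
At the floor P = 108.6, quantity demanded = (114.32 − 108.6)/0.3 = 19.0667.
Sellers' marginal cost at Q' = 19.0667: 26.25 + 0.4·19.0667 = 33.8767.
ΔQ = 125.8143 − 19.0667 = 106.7476; wedge = 108.6 − 33.8767 = 74.7233.
Deadweight loss = ½ × 106.7476 × 74.7233 = €3988.27 thousand.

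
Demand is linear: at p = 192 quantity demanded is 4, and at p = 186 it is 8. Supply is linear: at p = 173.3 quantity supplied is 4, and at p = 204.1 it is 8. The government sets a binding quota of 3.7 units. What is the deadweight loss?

25.03

Demand slope = (186 − 192)/(8 − 4) = −1.5, so p = 198 − 1.5q.
Supply slope = (204.1 − 173.3)/(8 − 4) = 7.7, so p = 142.5 + 7.7q.
Competitive equilibrium: 198 − 1.5q = 142.5 + 7.7q → q* = 6.0326, p* = 188.9511.
At q = 3.7: demand price = 198 − 1.5·3.7 = 192.45; supply price = 142.5 + 7.7·3.7 = 170.99.
Δq = 6.0326 − 3.7 = 2.3326; wedge = 192.45 − 170.99 = 21.46.
DWL = ½ × 2.3326 × 21.46 = 25.03.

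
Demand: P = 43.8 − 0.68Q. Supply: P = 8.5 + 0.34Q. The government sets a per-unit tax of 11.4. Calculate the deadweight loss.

63.71

Competitive equilibrium: 43.8 − 0.68Q = 8.5 + 0.34Q → Q* = 34.6078, P* = 20.2667.
With the tax, the buyer price exceeds the seller price by 11.4: (43.8 − 0.68Q) − (8.5 + 0.34Q) = 11.4 → Q' = 23.4314.
ΔQ = 34.6078 − 23.4314 = 11.1764; the wedge equals the tax, 11.4.
The triangle = ½ × 11.1764 × 11.4 = 63.71.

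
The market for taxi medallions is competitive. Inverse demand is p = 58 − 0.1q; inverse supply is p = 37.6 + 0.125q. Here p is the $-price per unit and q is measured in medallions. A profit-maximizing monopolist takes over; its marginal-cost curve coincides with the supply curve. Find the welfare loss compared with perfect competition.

$87.56

Competitive equilibrium: 58 − 0.1q = 37.6 + 0.125q → q* = 90.66667, p* = 48.93333.
Marginal revenue: MR = 58 − 0.2q. Set MR = MC: 58 − 0.2q = 37.6 + 0.125q → q_m = 62.76923.
Price p_m = 58 − 0.1·62.76923 = 51.72308; MC(q_m) = 37.6 + 0.125·62.76923 = 45.44615.
Competitive q* = 90.66667, so Δq = 27.89744; wedge = 51.72308 − 45.44615 = 6.27693.
DWL = ½ × 27.89744 × 6.27693 = $87.56.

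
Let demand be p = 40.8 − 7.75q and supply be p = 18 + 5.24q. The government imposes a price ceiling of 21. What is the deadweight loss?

9.08

Competitive equilibrium: 40.8 − 7.75q = 18 + 5.24q → q* = 1.7552, p* = 27.1972.
At the ceiling p = 21, quantity supplied = (21 − 18)/5.24 = 0.5725.
Willingness to pay at q' = 0.5725: 40.8 − 7.75·0.5725 = 36.3631.
Δq = 1.7552 − 0.5725 = 1.1827; wedge = 36.3631 − 21 = 15.3631.
Welfare loss = ½ × 1.1827 × 15.3631 = 9.08.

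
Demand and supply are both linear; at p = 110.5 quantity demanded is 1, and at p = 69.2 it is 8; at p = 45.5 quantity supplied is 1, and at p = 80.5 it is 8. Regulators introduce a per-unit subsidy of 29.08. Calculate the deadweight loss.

Demand slope = (69.2 − 110.5)/(8 − 1) = −5.9, so p = 116.4 − 5.9q.
Supply slope = (80.5 − 45.5)/(8 − 1) = 5, so p = 40.5 + 5q.
Competitive equilibrium: 116.4 − 5.9q = 40.5 + 5q → q* = 6.9633, p* = 75.3165.
The subsidy lowers effective supply by 29.08: p = 11.42 + 5q.
New quantity: 116.4 − 5.9q = 11.42 + 5q → q' = 9.6312.
Overproduction Δq = 9.6312 − 6.9633 = 2.6679; wedge = subsidy = 29.08.
DWL = ½ × 2.6679 × 29.08 = 38.79.

38.79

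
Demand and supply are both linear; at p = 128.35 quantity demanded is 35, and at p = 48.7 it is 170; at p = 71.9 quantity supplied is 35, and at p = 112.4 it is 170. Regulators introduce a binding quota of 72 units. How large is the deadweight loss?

Demand slope = (48.7 − 128.35)/(170 − 35) = −0.59, so p = 149 − 0.59q.
Supply slope = (112.4 − 71.9)/(170 − 35) = 0.3, so p = 61.4 + 0.3q.
Competitive equilibrium: 149 − 0.59q = 61.4 + 0.3q → q* = 98.427, p* = 90.9281.
At q = 72: demand price = 149 − 0.59·72 = 106.52; supply price = 61.4 + 0.3·72 = 83.
Δq = 98.427 − 72 = 26.427; wedge = 106.52 − 83 = 23.52.
Welfare loss = ½ × 26.427 × 23.52 = 310.78.

310.78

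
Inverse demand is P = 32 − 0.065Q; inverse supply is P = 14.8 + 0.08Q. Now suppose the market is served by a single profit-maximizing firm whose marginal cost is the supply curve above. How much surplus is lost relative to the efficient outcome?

Competitive equilibrium: 32 − 0.065Q = 14.8 + 0.08Q → Q* = 118.6207, P* = 24.2897.
Marginal revenue: MR = 32 − 0.13Q. Set MR = MC: 32 − 0.13Q = 14.8 + 0.08Q → Q_m = 81.9048.
Price P_m = 32 − 0.065·81.9048 = 26.6762; MC(Q_m) = 14.8 + 0.08·81.9048 = 21.3524.
Competitive Q* = 118.6207, so ΔQ = 36.7159; wedge = 26.6762 − 21.3524 = 5.3238.
Welfare loss = ½ × 36.7159 × 5.3238 = 97.73.

97.73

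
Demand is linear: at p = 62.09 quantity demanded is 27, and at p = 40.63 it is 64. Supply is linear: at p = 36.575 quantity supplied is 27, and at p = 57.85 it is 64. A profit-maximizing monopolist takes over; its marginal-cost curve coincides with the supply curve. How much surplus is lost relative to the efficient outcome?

Demand slope = (40.63 − 62.09)/(64 − 27) = −0.58, so p = 77.75 − 0.58q.
Supply slope = (57.85 − 36.575)/(64 − 27) = 0.575, so p = 21.05 + 0.575q.
Competitive equilibrium: 77.75 − 0.58q = 21.05 + 0.575q → q* = 49.0909, p* = 49.2773.
Marginal revenue: MR = 77.75 − 1.16q. Set MR = MC: 77.75 − 1.16q = 21.05 + 0.575q → q_m = 32.6801.
Price p_m = 77.75 − 0.58·32.6801 = 58.7955; MC(q_m) = 21.05 + 0.575·32.6801 = 39.8411.
Competitive q* = 49.0909, so Δq = 16.4108; wedge = 58.7955 − 39.8411 = 18.9544.
The triangle = ½ × 16.4108 × 18.9544 = 155.53.

155.53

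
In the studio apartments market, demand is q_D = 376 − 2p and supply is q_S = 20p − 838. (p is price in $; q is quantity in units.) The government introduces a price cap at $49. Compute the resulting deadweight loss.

$4203.64

In inverse form: demand p = 188 − 0.5q, supply p = 41.9 + 0.05q.
Competitive equilibrium: 188 − 0.5q = 41.9 + 0.05q → q* = 265.6364, p* = 55.1818.
At the ceiling p = 49, quantity supplied = (49 − 41.9)/0.05 = 142.
Willingness to pay at q' = 142: 188 − 0.5·142 = 117.
Δq = 265.6364 − 142 = 123.6364; wedge = 117 − 49 = 68.
Welfare loss = ½ × 123.6364 × 68 = $4203.64.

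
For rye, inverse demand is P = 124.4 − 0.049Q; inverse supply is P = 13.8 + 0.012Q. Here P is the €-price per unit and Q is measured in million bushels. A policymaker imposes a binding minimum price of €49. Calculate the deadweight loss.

€2295.49 million

Competitive equilibrium: 124.4 − 0.049Q = 13.8 + 0.012Q → Q* = 1813.1148, P* = 35.5574.
At the floor P = 49, quantity demanded = (124.4 − 49)/0.049 = 1538.7755.
Sellers' marginal cost at Q' = 1538.7755: 13.8 + 0.012·1538.7755 = 32.2653.
ΔQ = 1813.1148 − 1538.7755 = 274.3393; wedge = 49 − 32.2653 = 16.7347.
DWL = ½ × 274.3393 × 16.7347 = €2295.49 million.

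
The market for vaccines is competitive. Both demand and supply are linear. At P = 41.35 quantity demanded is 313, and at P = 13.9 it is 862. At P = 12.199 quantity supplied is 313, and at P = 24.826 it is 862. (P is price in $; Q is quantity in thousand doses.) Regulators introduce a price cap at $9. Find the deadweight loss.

$10581.04 thousand

Demand slope = (13.9 − 41.35)/(862 − 313) = −0.05, so P = 57 − 0.05Q.
Supply slope = (24.826 − 12.199)/(862 − 313) = 0.023, so P = 5 + 0.023Q.
Competitive equilibrium: 57 − 0.05Q = 5 + 0.023Q → Q* = 712.32877, P* = 21.38356.
At the ceiling P = 9, quantity supplied = (9 − 5)/0.023 = 173.91304.
Willingness to pay at Q' = 173.91304: 57 − 0.05·173.91304 = 48.30435.
ΔQ = 712.32877 − 173.91304 = 538.41573; wedge = 48.30435 − 9 = 39.30435.
DWL = ½ × 538.41573 × 39.30435 = $10581.04 thousand.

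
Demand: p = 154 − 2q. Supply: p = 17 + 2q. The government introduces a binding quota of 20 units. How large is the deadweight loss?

406.125

Competitive equilibrium: 154 − 2q = 17 + 2q → q* = 34.25, p* = 85.5.
At q = 20: demand price = 154 − 2·20 = 114; supply price = 17 + 2·20 = 57.
Δq = 34.25 − 20 = 14.25; wedge = 114 − 57 = 57.
Welfare loss = ½ × 14.25 × 57 = 406.125.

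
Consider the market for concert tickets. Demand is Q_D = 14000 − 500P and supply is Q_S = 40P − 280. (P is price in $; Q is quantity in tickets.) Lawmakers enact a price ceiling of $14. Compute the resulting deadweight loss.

$3345.07

In inverse form: demand P = 28 − 0.002Q, supply P = 7 + 0.025Q.
Competitive equilibrium: 28 − 0.002Q = 7 + 0.025Q → Q* = 777.7778, P* = 26.4444.
At the ceiling P = 14, quantity supplied = (14 − 7)/0.025 = 280.
Willingness to pay at Q' = 280: 28 − 0.002·280 = 27.44.
ΔQ = 777.7778 − 280 = 497.7778; wedge = 27.44 − 14 = 13.44.
Deadweight loss = ½ × 497.7778 × 13.44 = $3345.07.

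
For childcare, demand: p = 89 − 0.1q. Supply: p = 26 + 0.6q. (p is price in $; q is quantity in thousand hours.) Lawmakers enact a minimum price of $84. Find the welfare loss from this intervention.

Competitive equilibrium: 89 − 0.1q = 26 + 0.6q → q* = 90, p* = 80.
At the floor p = 84, quantity demanded = (89 − 84)/0.1 = 50.
Sellers' marginal cost at q' = 50: 26 + 0.6·50 = 56.
Δq = 90 − 50 = 40; wedge = 84 − 56 = 28.
The triangle = ½ × 40 × 28 = $560 thousand.

$560 thousand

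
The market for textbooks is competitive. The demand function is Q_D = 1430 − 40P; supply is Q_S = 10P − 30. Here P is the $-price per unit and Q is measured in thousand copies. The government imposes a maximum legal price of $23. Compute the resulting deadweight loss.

In inverse form: demand P = 35.75 − 0.025Q, supply P = 3 + 0.1Q.
Competitive equilibrium: 35.75 − 0.025Q = 3 + 0.1Q → Q* = 262, P* = 29.2.
At the ceiling P = 23, quantity supplied = (23 − 3)/0.1 = 200.
Willingness to pay at Q' = 200: 35.75 − 0.025·200 = 30.75.
ΔQ = 262 − 200 = 62; wedge = 30.75 − 23 = 7.75.
Deadweight loss = ½ × 62 × 7.75 = $240.25 thousand.

$240.25 thousand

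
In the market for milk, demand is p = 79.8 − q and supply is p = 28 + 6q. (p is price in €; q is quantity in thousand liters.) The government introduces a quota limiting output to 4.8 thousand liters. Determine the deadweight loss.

€23.66 thousand

Competitive equilibrium: 79.8 − q = 28 + 6q → q* = 7.4, p* = 72.4.
At q = 4.8: demand price = 79.8 − 1·4.8 = 75; supply price = 28 + 6·4.8 = 56.8.
Δq = 7.4 − 4.8 = 2.6; wedge = 75 − 56.8 = 18.2.
Deadweight loss = ½ × 2.6 × 18.2 = €23.66 thousand.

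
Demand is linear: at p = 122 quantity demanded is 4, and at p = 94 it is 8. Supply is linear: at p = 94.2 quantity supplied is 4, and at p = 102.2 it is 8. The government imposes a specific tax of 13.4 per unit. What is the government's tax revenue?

Demand slope = (94 − 122)/(8 − 4) = −7, so p = 150 − 7q.
Supply slope = (102.2 − 94.2)/(8 − 4) = 2, so p = 86.2 + 2q.
Competitive equilibrium: 150 − 7q = 86.2 + 2q → q* = 7.0889, p* = 100.3778.
With the tax, the buyer price exceeds the seller price by 13.4: (150 − 7q) − (86.2 + 2q) = 13.4 → q' = 5.6.
Tax revenue = 13.4 × 5.6 = 75.04.

75.04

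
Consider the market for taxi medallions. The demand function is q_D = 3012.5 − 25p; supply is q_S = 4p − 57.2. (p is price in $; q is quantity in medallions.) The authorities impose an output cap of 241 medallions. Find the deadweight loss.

$2273.13

In inverse form: demand p = 120.5 − 0.04q, supply p = 14.3 + 0.25q.
Competitive equilibrium: 120.5 − 0.04q = 14.3 + 0.25q → q* = 366.2069, p* = 105.8517.
At q = 241: demand price = 120.5 − 0.04·241 = 110.86; supply price = 14.3 + 0.25·241 = 74.55.
Δq = 366.2069 − 241 = 125.2069; wedge = 110.86 − 74.55 = 36.31.
DWL = ½ × 125.2069 × 36.31 = $2273.13.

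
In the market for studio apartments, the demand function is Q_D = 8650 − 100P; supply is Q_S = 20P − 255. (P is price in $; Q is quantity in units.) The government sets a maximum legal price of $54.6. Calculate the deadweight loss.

$4613.84

In inverse form: demand P = 86.5 − 0.01Q, supply P = 12.75 + 0.05Q.
Competitive equilibrium: 86.5 − 0.01Q = 12.75 + 0.05Q → Q* = 1229.1667, P* = 74.2083.
At the ceiling P = 54.6, quantity supplied = (54.6 − 12.75)/0.05 = 837.
Willingness to pay at Q' = 837: 86.5 − 0.01·837 = 78.13.
ΔQ = 1229.1667 − 837 = 392.1667; wedge = 78.13 − 54.6 = 23.53.
Deadweight loss = ½ × 392.1667 × 23.53 = $4613.84.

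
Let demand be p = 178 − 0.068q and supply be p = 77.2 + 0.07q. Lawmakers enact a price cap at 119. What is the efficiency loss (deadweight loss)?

1225.90

Competitive equilibrium: 178 − 0.068q = 77.2 + 0.07q → q* = 730.434783, p* = 128.330435.
At the ceiling p = 119, quantity supplied = (119 − 77.2)/0.07 = 597.142857.
Willingness to pay at q' = 597.142857: 178 − 0.068·597.142857 = 137.394286.
Δq = 730.434783 − 597.142857 = 133.291926; wedge = 137.394286 − 119 = 18.394286.
DWL = ½ × 133.291926 × 18.394286 = 1225.90.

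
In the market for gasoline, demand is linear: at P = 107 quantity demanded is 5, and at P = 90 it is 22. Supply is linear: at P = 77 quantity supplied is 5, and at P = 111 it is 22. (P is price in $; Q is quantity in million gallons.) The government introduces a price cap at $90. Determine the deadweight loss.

Demand slope = (90 − 107)/(22 − 5) = −1, so P = 112 − Q.
Supply slope = (111 − 77)/(22 − 5) = 2, so P = 67 + 2Q.
Competitive equilibrium: 112 − Q = 67 + 2Q → Q* = 15, P* = 97.
At the ceiling P = 90, quantity supplied = (90 − 67)/2 = 11.5.
Willingness to pay at Q' = 11.5: 112 − 1·11.5 = 100.5.
ΔQ = 15 − 11.5 = 3.5; wedge = 100.5 − 90 = 10.5.
DWL = ½ × 3.5 × 10.5 = $18.375 million.

$18.375 million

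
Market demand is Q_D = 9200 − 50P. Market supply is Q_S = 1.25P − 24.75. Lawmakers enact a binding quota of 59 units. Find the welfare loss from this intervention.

8179.43

In inverse form: demand P = 184 − 0.02Q, supply P = 19.8 + 0.8Q.
Competitive equilibrium: 184 − 0.02Q = 19.8 + 0.8Q → Q* = 200.2439, P* = 179.9951.
At Q = 59: demand price = 184 − 0.02·59 = 182.82; supply price = 19.8 + 0.8·59 = 67.
ΔQ = 200.2439 − 59 = 141.2439; wedge = 182.82 − 67 = 115.82.
Deadweight loss = ½ × 141.2439 × 115.82 = 8179.43.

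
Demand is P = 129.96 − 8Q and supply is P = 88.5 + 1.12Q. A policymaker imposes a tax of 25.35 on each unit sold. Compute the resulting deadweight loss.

Competitive equilibrium: 129.96 − 8Q = 88.5 + 1.12Q → Q* = 4.5461, P* = 93.5916.
With the tax, the buyer price exceeds the seller price by 25.35: (129.96 − 8Q) − (88.5 + 1.12Q) = 25.35 → Q' = 1.7664.
ΔQ = 4.5461 − 1.7664 = 2.7797; the wedge equals the tax, 25.35.
Welfare loss = ½ × 2.7797 × 25.35 = 35.23.

35.23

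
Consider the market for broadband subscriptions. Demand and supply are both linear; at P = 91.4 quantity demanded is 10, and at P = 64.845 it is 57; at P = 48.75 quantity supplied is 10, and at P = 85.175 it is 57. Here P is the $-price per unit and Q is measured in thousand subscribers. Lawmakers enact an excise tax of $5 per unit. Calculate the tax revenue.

$190.49 thousand

Demand slope = (64.845 − 91.4)/(57 − 10) = −0.565, so P = 97.05 − 0.565Q.
Supply slope = (85.175 − 48.75)/(57 − 10) = 0.775, so P = 41 + 0.775Q.
Competitive equilibrium: 97.05 − 0.565Q = 41 + 0.775Q → Q* = 41.8284, P* = 73.417.
With the tax, the buyer price exceeds the seller price by 5: (97.05 − 0.565Q) − (41 + 0.775Q) = 5 → Q' = 38.097.
Tax revenue = 5 × 38.097 = $190.49 thousand.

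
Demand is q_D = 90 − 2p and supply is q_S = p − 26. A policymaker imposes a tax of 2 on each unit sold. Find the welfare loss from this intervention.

In inverse form: demand p = 45 − 0.5q, supply p = 26 + q.
Competitive equilibrium: 45 − 0.5q = 26 + q → q* = 12.6667, p* = 38.6667.
With the tax, the buyer price exceeds the seller price by 2: (45 − 0.5q) − (26 + q) = 2 → q' = 11.3333.
Δq = 12.6667 − 11.3333 = 1.3334; the wedge equals the tax, 2.
The triangle = ½ × 1.3334 × 2 = 1.33.

1.33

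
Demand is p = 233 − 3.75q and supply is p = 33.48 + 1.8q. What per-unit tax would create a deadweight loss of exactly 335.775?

Competitive equilibrium: 233 − 3.75q = 33.48 + 1.8q → q* = 35.9495, p* = 98.1892.
A tax t gives Δq = t/5.55 and wedge t, so DWL = t²/11.1.
t²/11.1 = 335.775 → t² = 3727.1025 → t = 61.05.

61.05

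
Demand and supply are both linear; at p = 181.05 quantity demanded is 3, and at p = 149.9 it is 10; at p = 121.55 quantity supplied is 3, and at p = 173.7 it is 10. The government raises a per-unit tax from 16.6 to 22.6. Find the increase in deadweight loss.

Demand slope = (149.9 − 181.05)/(10 − 3) = −4.45, so p = 194.4 − 4.45q.
Supply slope = (173.7 − 121.55)/(10 − 3) = 7.45, so p = 99.2 + 7.45q.
Competitive equilibrium: 194.4 − 4.45q = 99.2 + 7.45q → q* = 8, p* = 158.8.
For a per-unit tax t: Δq = t/11.9, so DWL = ½·t·(t/11.9) = t²/23.8.
At t = 16.6: DWL = 11.578. At t = 22.6: DWL = 21.461.
Increase = 21.461 − 11.578 = 9.88.

9.88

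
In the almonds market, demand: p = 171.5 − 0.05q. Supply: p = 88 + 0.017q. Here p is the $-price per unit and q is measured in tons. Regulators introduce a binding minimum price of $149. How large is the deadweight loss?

$21240.47

Competitive equilibrium: 171.5 − 0.05q = 88 + 0.017q → q* = 1246.2687, p* = 109.1866.
At the floor p = 149, quantity demanded = (171.5 − 149)/0.05 = 450.
Sellers' marginal cost at q' = 450: 88 + 0.017·450 = 95.65.
Δq = 1246.2687 − 450 = 796.2687; wedge = 149 − 95.65 = 53.35.
Welfare loss = ½ × 796.2687 × 53.35 = $21240.47.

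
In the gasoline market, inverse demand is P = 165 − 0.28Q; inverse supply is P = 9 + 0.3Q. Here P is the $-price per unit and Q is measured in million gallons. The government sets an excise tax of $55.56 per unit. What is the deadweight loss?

Competitive equilibrium: 165 − 0.28Q = 9 + 0.3Q → Q* = 268.9655, P* = 89.6897.
With the tax, the buyer price exceeds the seller price by 55.56: (165 − 0.28Q) − (9 + 0.3Q) = 55.56 → Q' = 173.1724.
ΔQ = 268.9655 − 173.1724 = 95.7931; the wedge equals the tax, 55.56.
Welfare loss = ½ × 95.7931 × 55.56 = $2661.13 million.

$2661.13 million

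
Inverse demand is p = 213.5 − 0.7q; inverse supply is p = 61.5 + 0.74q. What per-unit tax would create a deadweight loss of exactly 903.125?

51

Competitive equilibrium: 213.5 − 0.7q = 61.5 + 0.74q → q* = 105.5556, p* = 139.6111.
A tax t gives Δq = t/1.44 and wedge t, so DWL = t²/2.88.
t²/2.88 = 903.125 → t² = 2601 → t = 51.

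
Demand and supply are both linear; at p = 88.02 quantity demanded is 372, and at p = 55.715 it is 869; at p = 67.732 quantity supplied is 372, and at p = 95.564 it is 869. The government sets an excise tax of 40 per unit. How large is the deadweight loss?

6611.57

Demand slope = (55.715 − 88.02)/(869 − 372) = −0.065, so p = 112.2 − 0.065q.
Supply slope = (95.564 − 67.732)/(869 − 372) = 0.056, so p = 46.9 + 0.056q.
Competitive equilibrium: 112.2 − 0.065q = 46.9 + 0.056q → q* = 539.6694, p* = 77.1215.
With the tax, the buyer price exceeds the seller price by 40: (112.2 − 0.065q) − (46.9 + 0.056q) = 40 → q' = 209.0909.
Δq = 539.6694 − 209.0909 = 330.5785; the wedge equals the tax, 40.
The triangle = ½ × 330.5785 × 40 = 6611.57.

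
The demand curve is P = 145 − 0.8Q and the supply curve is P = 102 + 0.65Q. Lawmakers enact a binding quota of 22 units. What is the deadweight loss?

Competitive equilibrium: 145 − 0.8Q = 102 + 0.65Q → Q* = 29.6552, P* = 121.2759.
At Q = 22: demand price = 145 − 0.8·22 = 127.4; supply price = 102 + 0.65·22 = 116.3.
ΔQ = 29.6552 − 22 = 7.6552; wedge = 127.4 − 116.3 = 11.1.
The triangle = ½ × 7.6552 × 11.1 = 42.49.

42.49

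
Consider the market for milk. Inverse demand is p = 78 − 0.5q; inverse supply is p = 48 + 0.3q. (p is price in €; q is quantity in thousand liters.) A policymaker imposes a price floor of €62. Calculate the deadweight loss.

Competitive equilibrium: 78 − 0.5q = 48 + 0.3q → q* = 37.5, p* = 59.25.
At the floor p = 62, quantity demanded = (78 − 62)/0.5 = 32.
Sellers' marginal cost at q' = 32: 48 + 0.3·32 = 57.6.
Δq = 37.5 − 32 = 5.5; wedge = 62 − 57.6 = 4.4.
Welfare loss = ½ × 5.5 × 4.4 = €12.10 thousand.

€12.10 thousand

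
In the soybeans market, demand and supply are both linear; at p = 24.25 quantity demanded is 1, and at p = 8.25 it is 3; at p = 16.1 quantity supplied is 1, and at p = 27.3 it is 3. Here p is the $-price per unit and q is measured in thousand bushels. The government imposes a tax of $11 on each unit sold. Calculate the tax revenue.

$8.69 thousand

Demand slope = (8.25 − 24.25)/(3 − 1) = −8, so p = 32.25 − 8q.
Supply slope = (27.3 − 16.1)/(3 − 1) = 5.6, so p = 10.5 + 5.6q.
Competitive equilibrium: 32.25 − 8q = 10.5 + 5.6q → q* = 1.5993, p* = 19.4559.
With the tax, the buyer price exceeds the seller price by 11: (32.25 − 8q) − (10.5 + 5.6q) = 11 → q' = 0.7904.
Tax revenue = 11 × 0.7904 = $8.69 thousand.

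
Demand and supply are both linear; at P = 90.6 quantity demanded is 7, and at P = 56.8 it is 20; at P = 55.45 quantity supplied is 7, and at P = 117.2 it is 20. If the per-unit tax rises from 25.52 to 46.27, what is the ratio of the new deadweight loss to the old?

Demand slope = (56.8 − 90.6)/(20 − 7) = −2.6, so P = 108.8 − 2.6Q.
Supply slope = (117.2 − 55.45)/(20 − 7) = 4.75, so P = 22.2 + 4.75Q.
Competitive equilibrium: 108.8 − 2.6Q = 22.2 + 4.75Q → Q* = 11.7823, P* = 78.166.
For a per-unit tax t: ΔQ = t/7.35, so DWL = ½·t·(t/7.35) = t²/14.7.
At t = 25.52: DWL = 44.304. At t = 46.27: DWL = 145.640.
Ratio = (46.27/25.52)² = 3.287.

3.287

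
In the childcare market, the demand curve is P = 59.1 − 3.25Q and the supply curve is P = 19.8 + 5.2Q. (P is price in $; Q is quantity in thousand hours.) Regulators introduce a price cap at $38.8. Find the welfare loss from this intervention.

Competitive equilibrium: 59.1 − 3.25Q = 19.8 + 5.2Q → Q* = 4.6509, P* = 43.9846.
At the ceiling P = 38.8, quantity supplied = (38.8 − 19.8)/5.2 = 3.6538.
Willingness to pay at Q' = 3.6538: 59.1 − 3.25·3.6538 = 47.2252.
ΔQ = 4.6509 − 3.6538 = 0.9971; wedge = 47.2252 − 38.8 = 8.4252.
Deadweight loss = ½ × 0.9971 × 8.4252 = $4.20 thousand.

$4.20 thousand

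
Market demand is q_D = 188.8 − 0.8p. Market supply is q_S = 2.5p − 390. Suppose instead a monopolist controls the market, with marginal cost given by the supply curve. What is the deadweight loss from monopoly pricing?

In inverse form: demand p = 236 − 1.25q, supply p = 156 + 0.4q.
Competitive equilibrium: 236 − 1.25q = 156 + 0.4q → q* = 48.4848, p* = 175.3939.
Marginal revenue: MR = 236 − 2.5q. Set MR = MC: 236 − 2.5q = 156 + 0.4q → q_m = 27.5862.
Price p_m = 236 − 1.25·27.5862 = 201.5173; MC(q_m) = 156 + 0.4·27.5862 = 167.0345.
Competitive q* = 48.4848, so Δq = 20.8986; wedge = 201.5173 − 167.0345 = 34.4828.
Deadweight loss = ½ × 20.8986 × 34.4828 = 360.32.

360.32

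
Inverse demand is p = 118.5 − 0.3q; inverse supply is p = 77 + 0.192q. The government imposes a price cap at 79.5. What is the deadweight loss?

1251.60

Competitive equilibrium: 118.5 − 0.3q = 77 + 0.192q → q* = 84.3496, p* = 93.1951.
At the ceiling p = 79.5, quantity supplied = (79.5 − 77)/0.192 = 13.0208.
Willingness to pay at q' = 13.0208: 118.5 − 0.3·13.0208 = 114.5938.
Δq = 84.3496 − 13.0208 = 71.3288; wedge = 114.5938 − 79.5 = 35.0938.
The triangle = ½ × 71.3288 × 35.0938 = 1251.60.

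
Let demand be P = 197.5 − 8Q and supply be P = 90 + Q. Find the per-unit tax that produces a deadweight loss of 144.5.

51

Competitive equilibrium: 197.5 − 8Q = 90 + Q → Q* = 11.9444, P* = 101.9444.
A tax t gives ΔQ = t/9 and wedge t, so DWL = t²/18.
t²/18 = 144.5 → t² = 2601 → t = 51.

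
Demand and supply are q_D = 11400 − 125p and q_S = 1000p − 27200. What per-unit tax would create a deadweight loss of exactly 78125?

In inverse form: demand p = 91.2 − 0.008q, supply p = 27.2 + 0.001q.
Competitive equilibrium: 91.2 − 0.008q = 27.2 + 0.001q → q* = 7111.1111, p* = 34.3111.
A tax t gives Δq = t/0.009 and wedge t, so DWL = t²/0.018.
t²/0.018 = 78125 → t² = 1406.25 → t = 37.5.

37.5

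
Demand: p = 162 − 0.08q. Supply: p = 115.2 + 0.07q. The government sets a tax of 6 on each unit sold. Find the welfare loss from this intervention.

120

Competitive equilibrium: 162 − 0.08q = 115.2 + 0.07q → q* = 312, p* = 137.04.
With the tax, the buyer price exceeds the seller price by 6: (162 − 0.08q) − (115.2 + 0.07q) = 6 → q' = 272.
Δq = 312 − 272 = 40; the wedge equals the tax, 6.
The triangle = ½ × 40 × 6 = 120.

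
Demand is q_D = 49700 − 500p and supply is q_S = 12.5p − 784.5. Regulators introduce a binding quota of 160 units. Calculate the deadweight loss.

3373.11

In inverse form: demand p = 99.4 − 0.002q, supply p = 62.76 + 0.08q.
Competitive equilibrium: 99.4 − 0.002q = 62.76 + 0.08q → q* = 446.8293, p* = 98.5063.
At q = 160: demand price = 99.4 − 0.002·160 = 99.08; supply price = 62.76 + 0.08·160 = 75.56.
Δq = 446.8293 − 160 = 286.8293; wedge = 99.08 − 75.56 = 23.52.
Deadweight loss = ½ × 286.8293 × 23.52 = 3373.11.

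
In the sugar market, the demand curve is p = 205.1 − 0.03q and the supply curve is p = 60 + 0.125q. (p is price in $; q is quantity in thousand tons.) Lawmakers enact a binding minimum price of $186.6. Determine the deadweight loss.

Competitive equilibrium: 205.1 − 0.03q = 60 + 0.125q → q* = 936.129, p* = 177.0161.
At the floor p = 186.6, quantity demanded = (205.1 − 186.6)/0.03 = 616.6667.
Sellers' marginal cost at q' = 616.6667: 60 + 0.125·616.6667 = 137.0833.
Δq = 936.129 − 616.6667 = 319.4623; wedge = 186.6 − 137.0833 = 49.5167.
Welfare loss = ½ × 319.4623 × 49.5167 = $7909.36 thousand.

$7909.36 thousand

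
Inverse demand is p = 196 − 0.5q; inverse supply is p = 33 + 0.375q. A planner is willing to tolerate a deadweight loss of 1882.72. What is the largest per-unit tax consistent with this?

Competitive equilibrium: 196 − 0.5q = 33 + 0.375q → q* = 186.2857, p* = 102.8571.
A tax t gives Δq = t/0.875 and wedge t, so DWL = t²/1.75.
t²/1.75 = 1882.72 → t² = 3294.76 → t = 57.4.

57.4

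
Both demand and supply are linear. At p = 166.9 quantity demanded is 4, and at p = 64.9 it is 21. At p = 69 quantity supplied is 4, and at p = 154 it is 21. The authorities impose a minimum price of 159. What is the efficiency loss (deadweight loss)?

316.29

Demand slope = (64.9 − 166.9)/(21 − 4) = −6, so p = 190.9 − 6q.
Supply slope = (154 − 69)/(21 − 4) = 5, so p = 49 + 5q.
Competitive equilibrium: 190.9 − 6q = 49 + 5q → q* = 12.9, p* = 113.5.
At the floor p = 159, quantity demanded = (190.9 − 159)/6 = 5.3167.
Sellers' marginal cost at q' = 5.3167: 49 + 5·5.3167 = 75.5835.
Δq = 12.9 − 5.3167 = 7.5833; wedge = 159 − 75.5835 = 83.4165.
DWL = ½ × 7.5833 × 83.4165 = 316.29.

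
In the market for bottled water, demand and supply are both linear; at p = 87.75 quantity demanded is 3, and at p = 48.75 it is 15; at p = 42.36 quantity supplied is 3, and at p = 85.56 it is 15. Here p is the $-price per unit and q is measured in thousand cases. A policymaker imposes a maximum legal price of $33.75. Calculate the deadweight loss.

$278.53 thousand

Demand slope = (48.75 − 87.75)/(15 − 3) = −3.25, so p = 97.5 − 3.25q.
Supply slope = (85.56 − 42.36)/(15 − 3) = 3.6, so p = 31.56 + 3.6q.
Competitive equilibrium: 97.5 − 3.25q = 31.56 + 3.6q → q* = 9.6263, p* = 66.2146.
At the ceiling p = 33.75, quantity supplied = (33.75 − 31.56)/3.6 = 0.6083.
Willingness to pay at q' = 0.6083: 97.5 − 3.25·0.6083 = 95.523.
Δq = 9.6263 − 0.6083 = 9.018; wedge = 95.523 − 33.75 = 61.773.
Deadweight loss = ½ × 9.018 × 61.773 = $278.53 thousand.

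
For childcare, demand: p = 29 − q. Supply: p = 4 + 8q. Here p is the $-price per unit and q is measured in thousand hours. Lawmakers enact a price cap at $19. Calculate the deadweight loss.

Competitive equilibrium: 29 − q = 4 + 8q → q* = 2.7778, p* = 26.2222.
At the ceiling p = 19, quantity supplied = (19 − 4)/8 = 1.875.
Willingness to pay at q' = 1.875: 29 − 1·1.875 = 27.125.
Δq = 2.7778 − 1.875 = 0.9028; wedge = 27.125 − 19 = 8.125.
DWL = ½ × 0.9028 × 8.125 = $3.67 thousand.

$3.67 thousand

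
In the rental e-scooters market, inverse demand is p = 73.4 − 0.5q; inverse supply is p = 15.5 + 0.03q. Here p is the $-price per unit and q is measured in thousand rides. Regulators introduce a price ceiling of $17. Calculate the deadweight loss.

Competitive equilibrium: 73.4 − 0.5q = 15.5 + 0.03q → q* = 109.2453, p* = 18.7774.
At the ceiling p = 17, quantity supplied = (17 − 15.5)/0.03 = 50.
Willingness to pay at q' = 50: 73.4 − 0.5·50 = 48.4.
Δq = 109.2453 − 50 = 59.2453; wedge = 48.4 − 17 = 31.4.
Deadweight loss = ½ × 59.2453 × 31.4 = $930.15 thousand.

$930.15 thousand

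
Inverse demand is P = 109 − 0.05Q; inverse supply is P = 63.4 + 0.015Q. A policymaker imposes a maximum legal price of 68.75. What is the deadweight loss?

Competitive equilibrium: 109 − 0.05Q = 63.4 + 0.015Q → Q* = 701.5385, P* = 73.9231.
At the ceiling P = 68.75, quantity supplied = (68.75 − 63.4)/0.015 = 356.6667.
Willingness to pay at Q' = 356.6667: 109 − 0.05·356.6667 = 91.1667.
ΔQ = 701.5385 − 356.6667 = 344.8718; wedge = 91.1667 − 68.75 = 22.4167.
Welfare loss = ½ × 344.8718 × 22.4167 = 3865.44.

3865.44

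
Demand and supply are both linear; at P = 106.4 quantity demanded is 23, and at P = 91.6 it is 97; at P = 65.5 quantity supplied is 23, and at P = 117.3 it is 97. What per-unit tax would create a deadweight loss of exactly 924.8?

40.8

Demand slope = (91.6 − 106.4)/(97 − 23) = −0.2, so P = 111 − 0.2Q.
Supply slope = (117.3 − 65.5)/(97 − 23) = 0.7, so P = 49.4 + 0.7Q.
Competitive equilibrium: 111 − 0.2Q = 49.4 + 0.7Q → Q* = 68.4444, P* = 97.3111.
A tax t gives ΔQ = t/0.9 and wedge t, so DWL = t²/1.8.
t²/1.8 = 924.8 → t² = 1664.64 → t = 40.8.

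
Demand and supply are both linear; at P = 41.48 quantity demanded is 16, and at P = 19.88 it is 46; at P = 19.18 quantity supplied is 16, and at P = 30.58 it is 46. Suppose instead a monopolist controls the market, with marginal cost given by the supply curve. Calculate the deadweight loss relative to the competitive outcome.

Demand slope = (19.88 − 41.48)/(46 − 16) = −0.72, so P = 53 − 0.72Q.
Supply slope = (30.58 − 19.18)/(46 − 16) = 0.38, so P = 13.1 + 0.38Q.
Competitive equilibrium: 53 − 0.72Q = 13.1 + 0.38Q → Q* = 36.2727, P* = 26.8836.
Marginal revenue: MR = 53 − 1.44Q. Set MR = MC: 53 − 1.44Q = 13.1 + 0.38Q → Q_m = 21.9231.
Price P_m = 53 − 0.72·21.9231 = 37.2154; MC(Q_m) = 13.1 + 0.38·21.9231 = 21.4308.
Competitive Q* = 36.2727, so ΔQ = 14.3496; wedge = 37.2154 − 21.4308 = 15.7846.
DWL = ½ × 14.3496 × 15.7846 = 113.25.

113.25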